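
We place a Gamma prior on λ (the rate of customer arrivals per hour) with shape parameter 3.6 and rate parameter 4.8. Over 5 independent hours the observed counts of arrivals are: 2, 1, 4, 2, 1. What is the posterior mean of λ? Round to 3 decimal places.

Posterior mean ≈ 1.388

Total count ∑xᵢ = 10 over n = 5 hours.
Gamma is conjugate to the Poisson likelihood: posterior is Gamma(shape = 3.6+10 = 13.6, rate = 4.8+5 = 9.8).
E[λ | data] = 13.6/9.8 = 1.388.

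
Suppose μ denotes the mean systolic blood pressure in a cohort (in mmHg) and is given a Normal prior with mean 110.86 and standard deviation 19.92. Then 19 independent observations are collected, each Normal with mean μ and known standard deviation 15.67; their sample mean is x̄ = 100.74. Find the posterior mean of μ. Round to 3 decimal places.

Posterior mean ≈ 101.059

Prior precision 1/τ₀² = 1/19.92² = 0.00252012; data precision n/σ² = 19/15.67² = 0.0773777.
Posterior precision = 0.00252012 + 0.0773777 = 0.0798978.
Posterior mean = (0.00252012·110.86 + 0.0773777·100.74) / 0.0798978 = 101.059.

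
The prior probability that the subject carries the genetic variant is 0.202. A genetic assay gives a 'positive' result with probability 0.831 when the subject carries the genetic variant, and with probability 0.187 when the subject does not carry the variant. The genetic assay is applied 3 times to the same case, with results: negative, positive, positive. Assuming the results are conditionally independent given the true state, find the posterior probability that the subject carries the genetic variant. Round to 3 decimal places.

Posterior P(H) ≈ 0.510

Let H be the event that the subject carries the genetic variant; start with P(H) = 0.202. P('positive'|H) = 0.831, P('positive'|¬H) = 0.187.
Update on result 1 ('negative'): P(H) ← 0.169·0.2020 / (0.169·0.2020 + 0.813·0.7980) = 0.034138/0.68291 = 0.0500.
Update on result 2 ('positive'): P(H) ← 0.831·0.0500 / (0.831·0.0500 + 0.187·0.9500) = 0.041541/0.21919 = 0.1895.
Update on result 3 ('positive'): P(H) ← 0.831·0.1895 / (0.831·0.1895 + 0.187·0.8105) = 0.15749/0.30905 = 0.5096.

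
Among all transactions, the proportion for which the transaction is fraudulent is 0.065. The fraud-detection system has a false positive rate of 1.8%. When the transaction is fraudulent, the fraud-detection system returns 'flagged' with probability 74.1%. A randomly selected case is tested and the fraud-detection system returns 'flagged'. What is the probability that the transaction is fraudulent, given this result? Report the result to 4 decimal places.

P(H | E) ≈ 0.7411

Let H be the event that the transaction is fraudulent. P(H) = 0.065, so P(¬H) = 0.935. With E the 'flagged' result, P(E|H) = 0.741 and P(E|¬H) = 0.018.
P(E) = 0.741·0.065 + 0.018·0.935 = 0.048165 + 0.016830 = 0.064995.
By Bayes' theorem, P(H|E) = 0.048165 / 0.064995 = 0.7411.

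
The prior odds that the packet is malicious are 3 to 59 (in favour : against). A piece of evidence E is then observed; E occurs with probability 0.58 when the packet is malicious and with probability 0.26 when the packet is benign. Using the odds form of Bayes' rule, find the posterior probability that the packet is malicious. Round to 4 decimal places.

Posterior probability ≈ 0.1019

Prior odds = 3/59 = 0.050847.
Likelihood ratio for E = 0.58/0.26 = 2.2308.
Posterior odds = prior odds × LR = 0.11343.
Posterior probability = odds/(1+odds) = 0.11343/1.1134 = 0.1019.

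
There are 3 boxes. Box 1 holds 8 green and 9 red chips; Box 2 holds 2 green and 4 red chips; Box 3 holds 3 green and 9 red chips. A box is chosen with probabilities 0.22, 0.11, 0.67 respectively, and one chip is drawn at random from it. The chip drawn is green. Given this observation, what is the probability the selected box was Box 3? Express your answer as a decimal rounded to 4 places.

Posterior probability ≈ 0.5444

P(green|Box 1) = 0.4706; P(green|Box 2) = 0.3333; P(green|Box 3) = 0.25.
Prior × likelihood for each source: 0.22·0.4706=0.1035, 0.11·0.3333=0.03667, 0.67·0.25=0.1675. Summing gives P(green) = 0.30770.
P(Box 3 | green) = 0.1675 / 0.30770 = 0.5444.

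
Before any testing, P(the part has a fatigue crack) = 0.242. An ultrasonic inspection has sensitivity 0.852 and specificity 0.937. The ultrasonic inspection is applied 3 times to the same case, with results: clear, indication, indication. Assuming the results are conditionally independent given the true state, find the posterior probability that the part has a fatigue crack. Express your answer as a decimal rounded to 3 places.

Posterior P(H) ≈ 0.902

With H the event that the part has a fatigue crack, the joint likelihood of the observed sequence is P(data|H) = 0.148·0.852·0.852 = 0.10743 and P(data|¬H) = 0.937·0.063·0.063 = 0.0037190.
Bayes: P(H|data) = 0.242·0.10743 / (0.242·0.10743 + 0.758·0.0037190) = 0.025999/0.028818 = 0.9022.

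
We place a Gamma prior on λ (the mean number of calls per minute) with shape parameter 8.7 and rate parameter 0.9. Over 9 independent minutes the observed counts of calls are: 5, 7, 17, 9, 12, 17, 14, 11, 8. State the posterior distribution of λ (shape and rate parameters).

The Poisson likelihood adds the total count to the shape and the number of exposure periods to the rate. Here ∑xᵢ = 100 and n = 9, so shape 8.7→108.7 and rate 0.9→9.9.

Posterior: Gamma(shape=108.7, rate=9.9)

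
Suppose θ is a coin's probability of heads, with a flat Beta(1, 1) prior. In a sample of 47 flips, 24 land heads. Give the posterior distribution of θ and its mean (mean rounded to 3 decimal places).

Observing 24 successes and 23 failures updates Beta(1, 1) by adding the success and failure counts to the two shape parameters: α = 1+24 = 25, β = 1+23 = 24.
Posterior mean = α/(α+β) = 25/49 = 0.510.

Posterior: Beta(25, 24); mean ≈ 0.510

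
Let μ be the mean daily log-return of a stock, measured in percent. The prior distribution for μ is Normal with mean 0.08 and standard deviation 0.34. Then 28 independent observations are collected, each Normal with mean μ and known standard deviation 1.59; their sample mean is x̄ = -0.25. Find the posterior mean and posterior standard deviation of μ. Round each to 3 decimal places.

Prior precision 1/τ₀² = 1/0.34² = 8.65052; data precision n/σ² = 28/1.59² = 11.0755.
Posterior precision = 8.65052 + 11.0755 = 19.7260, giving posterior SD = 1/√19.7260 = 0.225.
Posterior mean = (8.65052·0.08 + 11.0755·-0.25) / 19.7260 = -0.105.

Posterior mean ≈ -0.105; posterior SD ≈ 0.225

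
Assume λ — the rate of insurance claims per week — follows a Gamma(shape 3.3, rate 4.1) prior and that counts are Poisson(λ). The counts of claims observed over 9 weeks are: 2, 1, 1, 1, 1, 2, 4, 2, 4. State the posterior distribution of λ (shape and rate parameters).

Posterior: Gamma(shape=21.3, rate=13.1)

Total count ∑xᵢ = 18 over n = 9 weeks.
Gamma is conjugate to the Poisson likelihood: posterior is Gamma(shape = 3.3+18 = 21.3, rate = 4.1+9 = 13.1).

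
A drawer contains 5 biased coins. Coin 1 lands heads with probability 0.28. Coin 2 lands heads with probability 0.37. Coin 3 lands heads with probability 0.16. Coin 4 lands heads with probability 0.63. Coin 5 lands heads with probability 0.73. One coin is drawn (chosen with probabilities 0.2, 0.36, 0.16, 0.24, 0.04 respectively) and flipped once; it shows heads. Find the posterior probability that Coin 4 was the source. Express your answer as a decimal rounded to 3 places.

P(heads|C1) = 0.28; P(heads|C2) = 0.37; P(heads|C3) = 0.16; P(heads|C4) = 0.63; P(heads|C5) = 0.73.
Prior × likelihood for each source: 0.2·0.28=0.05600, 0.36·0.37=0.1332, 0.16·0.16=0.02560, 0.24·0.63=0.1512, 0.04·0.73=0.02920. Summing gives P(heads) = 0.39520.
P(Coin 4 | heads) = 0.1512 / 0.39520 = 0.383.

Posterior probability ≈ 0.383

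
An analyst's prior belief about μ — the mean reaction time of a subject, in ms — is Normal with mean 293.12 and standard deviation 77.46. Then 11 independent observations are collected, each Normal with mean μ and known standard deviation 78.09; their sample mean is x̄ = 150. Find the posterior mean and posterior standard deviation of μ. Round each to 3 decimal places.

Posterior mean ≈ 162.105; posterior SD ≈ 22.527

Prior precision 1/τ₀² = 1/77.46² = 0.00016667; data precision n/σ² = 11/78.09² = 0.00180386.
Posterior precision = 0.00016667 + 0.00180386 = 0.00197052, giving posterior SD = 1/√0.00197052 = 22.527.
Posterior mean = (0.00016667·293.12 + 0.00180386·150) / 0.00197052 = 162.105.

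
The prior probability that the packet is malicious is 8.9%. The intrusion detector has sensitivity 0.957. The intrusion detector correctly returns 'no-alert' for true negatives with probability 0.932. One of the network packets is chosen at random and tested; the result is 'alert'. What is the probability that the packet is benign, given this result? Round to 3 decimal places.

P(¬H | E) ≈ 0.421

Let H be the event that the packet is malicious. P(H) = 0.089, so P(¬H) = 0.911. With E the 'alert' result, P(E|H) = 0.957 and P(E|¬H) = 0.068.
P(E) = 0.957·0.089 + 0.068·0.911 = 0.085173 + 0.061948 = 0.14712.
By Bayes' theorem, P(H|E) = 0.085173 / 0.14712 = 0.579. Hence P(¬H|E) = 1 − 0.579 = 0.421.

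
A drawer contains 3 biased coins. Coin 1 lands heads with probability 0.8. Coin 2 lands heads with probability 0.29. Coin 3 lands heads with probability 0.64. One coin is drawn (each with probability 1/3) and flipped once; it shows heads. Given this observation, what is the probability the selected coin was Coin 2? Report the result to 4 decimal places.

Posterior probability ≈ 0.1676

Tabulate prior·likelihood by source: [1] prior 0.333333, lik 0.8, product 0.2667; [2] prior 0.333333, lik 0.29, product 0.09667; [3] prior 0.333333, lik 0.64, product 0.2133.
Normalizing constant = 0.57667; the posterior for Coin 2 is its product over the sum, 0.09667/0.57667 = 0.1676.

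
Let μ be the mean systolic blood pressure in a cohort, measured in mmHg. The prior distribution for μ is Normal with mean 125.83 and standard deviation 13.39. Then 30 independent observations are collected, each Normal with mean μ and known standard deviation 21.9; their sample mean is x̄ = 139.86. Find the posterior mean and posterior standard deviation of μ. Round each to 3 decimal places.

Posterior mean ≈ 138.711; posterior SD ≈ 3.831

Prior precision 1/τ₀² = 1/13.39² = 0.00557749; data precision n/σ² = 30/21.9² = 0.0625508.
Posterior precision = 0.00557749 + 0.0625508 = 0.0681283, giving posterior SD = 1/√0.0681283 = 3.831.
Posterior mean = (0.00557749·125.83 + 0.0625508·139.86) / 0.0681283 = 138.711.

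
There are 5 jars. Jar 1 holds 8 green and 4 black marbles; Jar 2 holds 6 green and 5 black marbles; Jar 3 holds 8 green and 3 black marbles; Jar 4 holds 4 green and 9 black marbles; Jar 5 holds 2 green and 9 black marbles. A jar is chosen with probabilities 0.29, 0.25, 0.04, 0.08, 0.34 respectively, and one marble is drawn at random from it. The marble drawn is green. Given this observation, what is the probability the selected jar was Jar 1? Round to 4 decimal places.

P(green|Jar 1) = 0.6667; P(green|Jar 2) = 0.5455; P(green|Jar 3) = 0.7273; P(green|Jar 4) = 0.3077; P(green|Jar 5) = 0.1818.
Prior × likelihood for each source: 0.29·0.6667=0.1933, 0.25·0.5455=0.1364, 0.04·0.7273=0.02909, 0.08·0.3077=0.02462, 0.34·0.1818=0.06182. Summing gives P(green) = 0.44522.
P(Jar 1 | green) = 0.1933 / 0.44522 = 0.4342.

Posterior probability ≈ 0.4342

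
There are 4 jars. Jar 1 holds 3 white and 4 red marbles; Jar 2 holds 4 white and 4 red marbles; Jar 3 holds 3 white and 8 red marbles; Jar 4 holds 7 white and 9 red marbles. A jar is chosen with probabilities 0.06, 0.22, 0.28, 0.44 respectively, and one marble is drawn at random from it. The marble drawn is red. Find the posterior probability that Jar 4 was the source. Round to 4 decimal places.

Posterior probability ≈ 0.4157

Tabulate prior·likelihood by source: [1] prior 0.06, lik 0.5714, product 0.03429; [2] prior 0.22, lik 0.5, product 0.1100; [3] prior 0.28, lik 0.7273, product 0.2036; [4] prior 0.44, lik 0.5625, product 0.2475.
Normalizing constant = 0.59542; the posterior for Jar 4 is its product over the sum, 0.2475/0.59542 = 0.4157.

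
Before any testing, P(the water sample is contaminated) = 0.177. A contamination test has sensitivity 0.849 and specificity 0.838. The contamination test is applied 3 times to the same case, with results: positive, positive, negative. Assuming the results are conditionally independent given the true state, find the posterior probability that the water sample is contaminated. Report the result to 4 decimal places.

Posterior P(H) ≈ 0.5156

With H the event that the water sample is contaminated, the joint likelihood of the observed sequence is P(data|H) = 0.849·0.849·0.151 = 0.10884 and P(data|¬H) = 0.162·0.162·0.838 = 0.021992.
Bayes: P(H|data) = 0.177·0.10884 / (0.177·0.10884 + 0.823·0.021992) = 0.019265/0.037365 = 0.5156.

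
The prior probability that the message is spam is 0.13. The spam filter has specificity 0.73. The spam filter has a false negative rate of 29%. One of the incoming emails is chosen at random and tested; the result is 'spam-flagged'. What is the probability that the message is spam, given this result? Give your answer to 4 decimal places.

Write H for 'the message is spam'. Prior odds H:¬H = 0.13/0.87 = 0.14943. For the 'spam-flagged' outcome, the likelihood ratio is 0.71/0.27 = 2.6296.
Posterior odds = 0.14943 × 2.6296 = 0.39293, so P(H|E) = 0.39293/(1+0.39293) = 0.2821.

P(H | E) ≈ 0.2821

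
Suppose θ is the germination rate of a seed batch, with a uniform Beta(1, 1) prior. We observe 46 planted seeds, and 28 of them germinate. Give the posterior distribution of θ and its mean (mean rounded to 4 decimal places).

Posterior: Beta(29, 19); mean ≈ 0.6042

Observing 28 successes and 18 failures updates Beta(1, 1) by adding the success and failure counts to the two shape parameters: α = 1+28 = 29, β = 1+18 = 19.
E[θ | data] = 29/(29+19) = 0.6042.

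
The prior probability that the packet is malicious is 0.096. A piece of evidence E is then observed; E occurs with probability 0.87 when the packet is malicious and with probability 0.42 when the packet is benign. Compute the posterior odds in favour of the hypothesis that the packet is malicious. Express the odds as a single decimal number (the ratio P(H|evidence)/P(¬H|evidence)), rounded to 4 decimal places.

Prior odds = 0.096/(1−0.096) = 0.10619.
Likelihood ratio for E = 0.87/0.42 = 2.0714.
Posterior odds = prior odds × LR = 0.21997.

Posterior odds ≈ 0.2200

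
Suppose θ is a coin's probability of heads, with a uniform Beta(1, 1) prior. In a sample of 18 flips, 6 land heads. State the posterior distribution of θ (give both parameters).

Observing 6 successes and 12 failures updates Beta(1, 1) by adding the success and failure counts to the two shape parameters: α = 1+6 = 7, β = 1+12 = 13.

Posterior: Beta(7, 13)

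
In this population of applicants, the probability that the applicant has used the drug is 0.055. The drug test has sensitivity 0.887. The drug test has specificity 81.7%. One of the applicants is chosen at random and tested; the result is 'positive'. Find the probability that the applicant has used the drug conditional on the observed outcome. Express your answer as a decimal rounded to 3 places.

Let H be the event that the applicant has used the drug. P(H) = 0.055, so P(¬H) = 0.945. With E the 'positive' result, P(E|H) = 0.887 and P(E|¬H) = 0.183.
P(E) = 0.887·0.055 + 0.183·0.945 = 0.048785 + 0.17293 = 0.22172.
By Bayes' theorem, P(H|E) = 0.048785 / 0.22172 = 0.220.

P(H | E) ≈ 0.220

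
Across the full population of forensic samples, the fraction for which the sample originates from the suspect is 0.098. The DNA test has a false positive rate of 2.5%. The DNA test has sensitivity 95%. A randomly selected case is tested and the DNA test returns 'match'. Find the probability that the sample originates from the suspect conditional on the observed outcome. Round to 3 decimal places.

P(H | E) ≈ 0.805

Write H for 'the sample originates from the suspect'. Prior odds H:¬H = 0.098/0.902 = 0.10865. For the 'match' outcome, the likelihood ratio is 0.95/0.025 = 38.000.
Posterior odds = 0.10865 × 38.000 = 4.1286, so P(H|E) = 4.1286/(1+4.1286) = 0.805.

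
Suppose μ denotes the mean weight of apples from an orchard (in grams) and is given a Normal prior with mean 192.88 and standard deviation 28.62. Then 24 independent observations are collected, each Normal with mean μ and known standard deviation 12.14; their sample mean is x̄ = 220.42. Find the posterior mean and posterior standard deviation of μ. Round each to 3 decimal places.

With known σ, the Normal prior is conjugate. Weight on the data is w = (n/σ²)/(n/σ² + 1/τ₀²) = 0.162845/(0.162845+0.00122085) = 0.99256.
Posterior mean = w·x̄ + (1−w)·μ₀ = 0.99256·220.42 + 0.0074412·192.88 = 220.215. Posterior variance = 1/(0.162845+0.00122085) = 6.09512, so SD = 2.469.

Posterior mean ≈ 220.215; posterior SD ≈ 2.469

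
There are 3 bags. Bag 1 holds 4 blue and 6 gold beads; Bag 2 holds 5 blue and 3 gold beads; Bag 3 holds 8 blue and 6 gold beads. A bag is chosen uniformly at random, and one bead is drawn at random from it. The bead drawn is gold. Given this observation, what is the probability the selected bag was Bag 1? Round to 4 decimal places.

P(gold|Bag 1) = 0.6; P(gold|Bag 2) = 0.375; P(gold|Bag 3) = 0.4286.
Prior × likelihood for each source: 0.333333·0.6=0.2000, 0.333333·0.375=0.1250, 0.333333·0.4286=0.1429. Summing gives P(gold) = 0.46786.
P(Bag 1 | gold) = 0.2000 / 0.46786 = 0.4275.

Posterior probability ≈ 0.4275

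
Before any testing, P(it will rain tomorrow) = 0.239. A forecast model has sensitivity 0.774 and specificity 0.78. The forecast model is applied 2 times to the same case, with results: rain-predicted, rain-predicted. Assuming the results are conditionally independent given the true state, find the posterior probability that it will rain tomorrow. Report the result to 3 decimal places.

Posterior P(H) ≈ 0.795

With H the event that it will rain tomorrow, the joint likelihood of the observed sequence is P(data|H) = 0.774·0.774 = 0.59908 and P(data|¬H) = 0.22·0.22 = 0.048400.
Bayes: P(H|data) = 0.239·0.59908 / (0.239·0.59908 + 0.761·0.048400) = 0.14318/0.18001 = 0.7954.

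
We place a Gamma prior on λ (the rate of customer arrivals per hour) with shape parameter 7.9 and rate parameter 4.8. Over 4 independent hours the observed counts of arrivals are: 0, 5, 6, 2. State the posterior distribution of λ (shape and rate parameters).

Total count ∑xᵢ = 13 over n = 4 hours.
Gamma is conjugate to the Poisson likelihood: posterior is Gamma(shape = 7.9+13 = 20.9, rate = 4.8+4 = 8.8).

Posterior: Gamma(shape=20.9, rate=8.8)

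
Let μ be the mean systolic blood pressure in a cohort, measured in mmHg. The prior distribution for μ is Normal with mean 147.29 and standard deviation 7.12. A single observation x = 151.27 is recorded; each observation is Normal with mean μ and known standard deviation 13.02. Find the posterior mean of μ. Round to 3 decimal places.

With known σ, the Normal prior is conjugate. Weight on the data is w = (n/σ²)/(n/σ² + 1/τ₀²) = 0.00589900/(0.00589900+0.0197260) = 0.23020.
Posterior mean = w·x̄ + (1−w)·μ₀ = 0.23020·151.27 + 0.76980·147.29 = 148.206.

Posterior mean ≈ 148.206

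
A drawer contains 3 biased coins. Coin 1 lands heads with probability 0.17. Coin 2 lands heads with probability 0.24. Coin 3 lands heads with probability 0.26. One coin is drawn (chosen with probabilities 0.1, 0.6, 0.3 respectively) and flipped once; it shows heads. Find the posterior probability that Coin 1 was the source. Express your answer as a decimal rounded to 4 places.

P(heads|C1) = 0.17; P(heads|C2) = 0.24; P(heads|C3) = 0.26.
Prior × likelihood for each source: 0.1·0.17=0.01700, 0.6·0.24=0.1440, 0.3·0.26=0.07800. Summing gives P(heads) = 0.23900.
P(Coin 1 | heads) = 0.01700 / 0.23900 = 0.0711.

Posterior probability ≈ 0.0711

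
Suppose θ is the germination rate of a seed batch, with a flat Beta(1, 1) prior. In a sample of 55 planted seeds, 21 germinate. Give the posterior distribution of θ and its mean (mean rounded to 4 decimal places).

Posterior: Beta(22, 35); mean ≈ 0.3860

The binomial likelihood is conjugate to the Beta prior: with 21 successes and 34 failures, the posterior is Beta(1+21, 1+34) = Beta(22, 35).
E[θ | data] = 22/(22+35) = 0.3860.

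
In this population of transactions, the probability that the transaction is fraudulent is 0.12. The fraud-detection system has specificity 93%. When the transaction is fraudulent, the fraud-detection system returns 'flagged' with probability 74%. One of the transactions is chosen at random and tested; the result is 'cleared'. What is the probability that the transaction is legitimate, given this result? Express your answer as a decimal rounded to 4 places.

Write H for 'the transaction is fraudulent'. Prior odds H:¬H = 0.12/0.88 = 0.13636. For the 'cleared' outcome, the likelihood ratio is 0.26/0.93 = 0.27957.
Posterior odds = 0.13636 × 0.27957 = 0.038123, so P(H|E) = 0.038123/(1+0.038123) = 0.0367. Then P(¬H|E) = 1 − 0.0367 = 0.9633.

P(¬H | E) ≈ 0.9633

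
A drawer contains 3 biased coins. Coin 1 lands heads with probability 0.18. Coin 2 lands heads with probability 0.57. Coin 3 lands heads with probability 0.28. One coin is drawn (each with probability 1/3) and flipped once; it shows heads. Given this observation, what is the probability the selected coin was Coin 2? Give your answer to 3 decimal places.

Posterior probability ≈ 0.553

Tabulate prior·likelihood by source: [1] prior 0.333333, lik 0.18, product 0.06000; [2] prior 0.333333, lik 0.57, product 0.1900; [3] prior 0.333333, lik 0.28, product 0.09333.
Normalizing constant = 0.34333; the posterior for Coin 2 is its product over the sum, 0.1900/0.34333 = 0.553.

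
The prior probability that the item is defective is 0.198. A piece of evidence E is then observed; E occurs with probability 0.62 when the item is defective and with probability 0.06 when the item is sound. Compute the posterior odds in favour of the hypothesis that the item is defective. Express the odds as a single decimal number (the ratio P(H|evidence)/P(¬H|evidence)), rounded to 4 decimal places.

Prior odds = 0.198/(1−0.198) = 0.24688. In log-odds, ln(0.24688) = -1.3988.
Add log likelihood ratio: ln(10.333) = 2.3354.
Posterior log-odds = 0.93653, so posterior odds = exp(0.93653) = 2.5511.

Posterior odds ≈ 2.5511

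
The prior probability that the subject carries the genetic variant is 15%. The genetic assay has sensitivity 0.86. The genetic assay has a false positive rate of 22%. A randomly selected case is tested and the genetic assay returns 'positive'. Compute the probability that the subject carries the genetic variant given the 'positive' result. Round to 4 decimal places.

P(H | E) ≈ 0.4082

Write H for 'the subject carries the genetic variant'. Prior odds H:¬H = 0.15/0.85 = 0.17647. For the 'positive' outcome, the likelihood ratio is 0.86/0.22 = 3.9091.
Posterior odds = 0.17647 × 3.9091 = 0.68984, so P(H|E) = 0.68984/(1+0.68984) = 0.4082.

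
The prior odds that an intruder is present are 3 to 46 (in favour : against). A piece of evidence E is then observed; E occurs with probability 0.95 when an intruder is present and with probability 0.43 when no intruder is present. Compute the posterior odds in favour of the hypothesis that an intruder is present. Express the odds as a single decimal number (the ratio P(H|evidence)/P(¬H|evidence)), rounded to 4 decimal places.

Posterior odds ≈ 0.1441

Prior odds = 3/46 = 0.065217. In log-odds, ln(0.065217) = -2.7300.
Add log likelihood ratio: ln(2.2093) = 0.79268.
Posterior log-odds = -1.9374, so posterior odds = exp(-1.9374) = 0.14408.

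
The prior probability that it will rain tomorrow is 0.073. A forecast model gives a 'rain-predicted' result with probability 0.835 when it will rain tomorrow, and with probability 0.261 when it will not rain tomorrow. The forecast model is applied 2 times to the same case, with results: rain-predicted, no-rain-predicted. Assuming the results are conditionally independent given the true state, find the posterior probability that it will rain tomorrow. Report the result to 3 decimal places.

Posterior P(H) ≈ 0.053

Let H be the event that it will rain tomorrow; start with P(H) = 0.073. P('rain-predicted'|H) = 0.835, P('rain-predicted'|¬H) = 0.261.
Update on result 1 ('rain-predicted'): P(H) ← 0.835·0.0730 / (0.835·0.0730 + 0.261·0.9270) = 0.060955/0.30290 = 0.2012.
Update on result 2 ('no-rain-predicted'): P(H) ← 0.165·0.2012 / (0.165·0.2012 + 0.739·0.7988) = 0.033204/0.62349 = 0.0533.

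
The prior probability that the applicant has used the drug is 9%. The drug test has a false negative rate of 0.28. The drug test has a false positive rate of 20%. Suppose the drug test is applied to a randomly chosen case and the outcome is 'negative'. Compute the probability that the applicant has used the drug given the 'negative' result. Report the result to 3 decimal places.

P(H | E) ≈ 0.033

Write H for 'the applicant has used the drug'. Prior odds H:¬H = 0.09/0.91 = 0.098901. For the 'negative' outcome, the likelihood ratio is 0.28/0.8 = 0.35000.
Posterior odds = 0.098901 × 0.35000 = 0.034615, so P(H|E) = 0.034615/(1+0.034615) = 0.033.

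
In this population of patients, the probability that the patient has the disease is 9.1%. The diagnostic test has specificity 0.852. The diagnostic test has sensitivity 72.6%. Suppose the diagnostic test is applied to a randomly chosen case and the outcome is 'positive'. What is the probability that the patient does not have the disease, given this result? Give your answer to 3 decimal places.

Write H for 'the patient has the disease'. Prior odds H:¬H = 0.091/0.909 = 0.10011. For the 'positive' outcome, the likelihood ratio is 0.726/0.148 = 4.9054.
Posterior odds = 0.10011 × 4.9054 = 0.49108, so P(H|E) = 0.49108/(1+0.49108) = 0.329. Then P(¬H|E) = 1 − 0.329 = 0.671.

P(¬H | E) ≈ 0.671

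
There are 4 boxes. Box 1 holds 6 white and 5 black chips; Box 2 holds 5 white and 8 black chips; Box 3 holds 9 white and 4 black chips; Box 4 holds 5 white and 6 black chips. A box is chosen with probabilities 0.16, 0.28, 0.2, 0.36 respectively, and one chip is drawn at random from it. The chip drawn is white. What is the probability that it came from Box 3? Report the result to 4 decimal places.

Tabulate prior·likelihood by source: [1] prior 0.16, lik 0.5455, product 0.08727; [2] prior 0.28, lik 0.3846, product 0.1077; [3] prior 0.2, lik 0.6923, product 0.1385; [4] prior 0.36, lik 0.4545, product 0.1636.
Normalizing constant = 0.49706; the posterior for Box 3 is its product over the sum, 0.1385/0.49706 = 0.2786.

Posterior probability ≈ 0.2786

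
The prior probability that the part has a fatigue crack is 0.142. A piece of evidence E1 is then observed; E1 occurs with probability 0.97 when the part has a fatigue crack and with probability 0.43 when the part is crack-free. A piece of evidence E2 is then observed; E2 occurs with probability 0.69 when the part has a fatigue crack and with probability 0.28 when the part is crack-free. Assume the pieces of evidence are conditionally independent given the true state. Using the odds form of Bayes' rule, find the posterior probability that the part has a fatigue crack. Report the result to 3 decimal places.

Prior odds = 0.142/(1−0.142) = 0.16550.
Likelihood ratio for E1 = 0.97/0.43 = 2.2558.
Likelihood ratio for E2 = 0.69/0.28 = 2.4643.
Posterior odds = prior odds × LR₁ × LR₂ = 0.92002.
Posterior probability = odds/(1+odds) = 0.92002/1.9200 = 0.479.

Posterior probability ≈ 0.479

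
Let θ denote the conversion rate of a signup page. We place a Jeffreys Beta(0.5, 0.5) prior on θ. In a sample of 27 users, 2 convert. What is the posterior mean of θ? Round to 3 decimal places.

Posterior mean ≈ 0.089

Observing 2 successes and 25 failures updates Beta(0.5, 0.5) by adding the success and failure counts to the two shape parameters: α = 0.5+2 = 2.5, β = 0.5+25 = 25.5.
Posterior mean = α/(α+β) = 2.5/28 = 0.089.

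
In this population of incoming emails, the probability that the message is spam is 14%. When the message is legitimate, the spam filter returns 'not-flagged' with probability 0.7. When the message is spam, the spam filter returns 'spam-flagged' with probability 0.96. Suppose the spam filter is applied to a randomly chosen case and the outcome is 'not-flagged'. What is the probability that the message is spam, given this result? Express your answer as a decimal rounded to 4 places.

P(H | E) ≈ 0.0092

Let H be the event that the message is spam. P(H) = 0.14, so P(¬H) = 0.86. With E the 'not-flagged' result, P(E|H) = 0.04 and P(E|¬H) = 0.7.
P(E) = 0.04·0.14 + 0.7·0.86 = 0.0056000 + 0.60200 = 0.60760.
By Bayes' theorem, P(H|E) = 0.0056000 / 0.60760 = 0.0092.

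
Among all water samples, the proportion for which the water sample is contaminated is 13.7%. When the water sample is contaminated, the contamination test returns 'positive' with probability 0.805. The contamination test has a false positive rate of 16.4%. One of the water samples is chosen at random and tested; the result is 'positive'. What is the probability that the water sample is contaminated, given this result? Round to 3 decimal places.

P(H | E) ≈ 0.438

Let H be the event that the water sample is contaminated. P(H) = 0.137, so P(¬H) = 0.863. With E the 'positive' result, P(E|H) = 0.805 and P(E|¬H) = 0.164.
P(E) = 0.805·0.137 + 0.164·0.863 = 0.11029 + 0.14153 = 0.25182.
By Bayes' theorem, P(H|E) = 0.11029 / 0.25182 = 0.438.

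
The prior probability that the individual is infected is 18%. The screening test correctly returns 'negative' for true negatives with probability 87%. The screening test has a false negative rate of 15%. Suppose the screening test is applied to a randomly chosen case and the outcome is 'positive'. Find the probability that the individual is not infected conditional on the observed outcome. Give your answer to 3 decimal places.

Write H for 'the individual is infected'. Prior odds H:¬H = 0.18/0.82 = 0.21951. For the 'positive' outcome, the likelihood ratio is 0.85/0.13 = 6.5385.
Posterior odds = 0.21951 × 6.5385 = 1.4353, so P(H|E) = 1.4353/(1+1.4353) = 0.589. Then P(¬H|E) = 1 − 0.589 = 0.411.

P(¬H | E) ≈ 0.411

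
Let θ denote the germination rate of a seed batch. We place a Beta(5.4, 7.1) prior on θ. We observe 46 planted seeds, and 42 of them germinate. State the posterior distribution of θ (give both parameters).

The binomial likelihood is conjugate to the Beta prior: with 42 successes and 4 failures, the posterior is Beta(5.4+42, 7.1+4) = Beta(47.4, 11.1).

Posterior: Beta(47.4, 11.1)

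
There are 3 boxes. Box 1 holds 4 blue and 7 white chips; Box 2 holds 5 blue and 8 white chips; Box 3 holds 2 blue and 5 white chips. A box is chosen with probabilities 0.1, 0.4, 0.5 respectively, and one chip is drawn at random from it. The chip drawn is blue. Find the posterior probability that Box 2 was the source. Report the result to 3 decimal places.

Posterior probability ≈ 0.462

Tabulate prior·likelihood by source: [1] prior 0.1, lik 0.3636, product 0.03636; [2] prior 0.4, lik 0.3846, product 0.1538; [3] prior 0.5, lik 0.2857, product 0.1429.
Normalizing constant = 0.33307; the posterior for Box 2 is its product over the sum, 0.1538/0.33307 = 0.462.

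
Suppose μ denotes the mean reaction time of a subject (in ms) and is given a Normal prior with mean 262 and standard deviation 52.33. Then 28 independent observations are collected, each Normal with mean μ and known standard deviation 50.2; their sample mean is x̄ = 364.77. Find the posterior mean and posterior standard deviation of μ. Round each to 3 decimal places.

Prior precision 1/τ₀² = 1/52.33² = 0.00036517; data precision n/σ² = 28/50.2² = 0.0111109.
Posterior precision = 0.00036517 + 0.0111109 = 0.0114761, giving posterior SD = 1/√0.0114761 = 9.335.
Posterior mean = (0.00036517·262 + 0.0111109·364.77) / 0.0114761 = 361.500.

Posterior mean ≈ 361.500; posterior SD ≈ 9.335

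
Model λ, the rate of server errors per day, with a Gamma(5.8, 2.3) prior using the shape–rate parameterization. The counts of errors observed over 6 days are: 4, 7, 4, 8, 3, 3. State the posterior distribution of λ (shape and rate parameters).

Posterior: Gamma(shape=34.8, rate=8.3)

The Poisson likelihood adds the total count to the shape and the number of exposure periods to the rate. Here ∑xᵢ = 29 and n = 6, so shape 5.8→34.8 and rate 2.3→8.3.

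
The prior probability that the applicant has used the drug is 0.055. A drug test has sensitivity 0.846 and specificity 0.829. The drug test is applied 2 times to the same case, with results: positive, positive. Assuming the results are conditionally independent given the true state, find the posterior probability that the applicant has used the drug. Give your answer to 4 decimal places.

Posterior P(H) ≈ 0.5876

Let H be the event that the applicant has used the drug; start with P(H) = 0.055. P('positive'|H) = 0.846, P('positive'|¬H) = 0.171.
Update on result 1 ('positive'): P(H) ← 0.846·0.0550 / (0.846·0.0550 + 0.171·0.9450) = 0.046530/0.20813 = 0.2236.
Update on result 2 ('positive'): P(H) ← 0.846·0.2236 / (0.846·0.2236 + 0.171·0.7764) = 0.18914/0.32191 = 0.5876.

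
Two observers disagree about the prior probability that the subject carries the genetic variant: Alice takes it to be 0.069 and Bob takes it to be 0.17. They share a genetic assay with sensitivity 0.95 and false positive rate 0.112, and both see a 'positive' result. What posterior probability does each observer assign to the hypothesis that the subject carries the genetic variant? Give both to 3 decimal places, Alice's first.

The likelihood ratio for a 'positive' result is 0.95/0.112 = 8.4821.
Alice: prior odds 0.069/0.931 = 0.074114; posterior odds 0.62864; posterior probability 0.386.
Bob: prior odds 0.17/0.83 = 0.20482; posterior odds 1.7373; posterior probability 0.635.

Alice: 0.386; Bob: 0.635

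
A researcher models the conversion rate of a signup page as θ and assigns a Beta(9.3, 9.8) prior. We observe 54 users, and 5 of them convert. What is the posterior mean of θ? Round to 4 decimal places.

Posterior mean ≈ 0.1956

Observing 5 successes and 49 failures updates Beta(9.3, 9.8) by adding the success and failure counts to the two shape parameters: α = 9.3+5 = 14.3, β = 9.8+49 = 58.8.
E[θ | data] = 14.3/(14.3+58.8) = 0.1956.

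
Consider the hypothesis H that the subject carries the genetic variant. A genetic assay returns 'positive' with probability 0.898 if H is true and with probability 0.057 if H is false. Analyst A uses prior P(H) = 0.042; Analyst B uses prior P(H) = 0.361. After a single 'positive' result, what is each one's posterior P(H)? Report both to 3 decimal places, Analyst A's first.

P('+'|H) = 0.898, P('+'|¬H) = 0.057.
Analyst A: numerator 0.898·0.042 = 0.037716; evidence = 0.037716+0.057·0.958 = 0.092322; posterior = 0.409.
Analyst B: numerator 0.898·0.361 = 0.32418; evidence = 0.32418+0.057·0.639 = 0.36060; posterior = 0.899.

Analyst A: 0.409; Analyst B: 0.899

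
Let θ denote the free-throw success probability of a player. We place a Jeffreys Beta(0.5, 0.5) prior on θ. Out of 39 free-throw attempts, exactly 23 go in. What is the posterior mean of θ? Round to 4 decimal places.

Posterior mean ≈ 0.5875

Observing 23 successes and 16 failures updates Beta(0.5, 0.5) by adding the success and failure counts to the two shape parameters: α = 0.5+23 = 23.5, β = 0.5+16 = 16.5.
Posterior mean = α/(α+β) = 23.5/40 = 0.5875.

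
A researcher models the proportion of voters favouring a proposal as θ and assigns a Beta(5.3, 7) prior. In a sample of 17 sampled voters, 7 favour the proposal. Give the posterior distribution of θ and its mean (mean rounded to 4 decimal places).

Posterior: Beta(12.3, 17); mean ≈ 0.4198

The binomial likelihood is conjugate to the Beta prior: with 7 successes and 10 failures, the posterior is Beta(5.3+7, 7+10) = Beta(12.3, 17).
E[θ | data] = 12.3/(12.3+17) = 0.4198.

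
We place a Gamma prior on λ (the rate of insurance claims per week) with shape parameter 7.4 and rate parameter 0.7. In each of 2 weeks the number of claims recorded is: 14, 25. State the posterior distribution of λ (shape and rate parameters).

Posterior: Gamma(shape=46.4, rate=2.7)

Total count ∑xᵢ = 39 over n = 2 weeks.
Gamma is conjugate to the Poisson likelihood: posterior is Gamma(shape = 7.4+39 = 46.4, rate = 0.7+2 = 2.7).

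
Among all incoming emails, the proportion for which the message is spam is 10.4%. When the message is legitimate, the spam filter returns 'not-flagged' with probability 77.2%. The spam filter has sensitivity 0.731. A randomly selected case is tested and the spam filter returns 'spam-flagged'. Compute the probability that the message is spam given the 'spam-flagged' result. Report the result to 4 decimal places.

Write H for 'the message is spam'. Prior odds H:¬H = 0.104/0.896 = 0.11607. For the 'spam-flagged' outcome, the likelihood ratio is 0.731/0.228 = 3.2061.
Posterior odds = 0.11607 × 3.2061 = 0.37214, so P(H|E) = 0.37214/(1+0.37214) = 0.2712.

P(H | E) ≈ 0.2712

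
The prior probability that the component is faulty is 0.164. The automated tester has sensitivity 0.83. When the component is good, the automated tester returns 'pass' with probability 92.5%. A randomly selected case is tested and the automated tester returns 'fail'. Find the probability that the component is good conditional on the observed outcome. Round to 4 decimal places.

P(¬H | E) ≈ 0.3154

Write H for 'the component is faulty'. Prior odds H:¬H = 0.164/0.836 = 0.19617. For the 'fail' outcome, the likelihood ratio is 0.83/0.075 = 11.067.
Posterior odds = 0.19617 × 11.067 = 2.1710, so P(H|E) = 2.1710/(1+2.1710) = 0.6846. Then P(¬H|E) = 1 − 0.6846 = 0.3154.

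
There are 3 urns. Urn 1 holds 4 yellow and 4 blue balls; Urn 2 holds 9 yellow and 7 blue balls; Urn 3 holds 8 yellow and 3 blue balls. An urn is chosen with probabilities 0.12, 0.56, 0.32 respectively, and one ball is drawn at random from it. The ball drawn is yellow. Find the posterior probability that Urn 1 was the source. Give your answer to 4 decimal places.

Posterior probability ≈ 0.0987

Tabulate prior·likelihood by source: [1] prior 0.12, lik 0.5, product 0.06000; [2] prior 0.56, lik 0.5625, product 0.3150; [3] prior 0.32, lik 0.7273, product 0.2327.
Normalizing constant = 0.60773; the posterior for Urn 1 is its product over the sum, 0.06000/0.60773 = 0.0987.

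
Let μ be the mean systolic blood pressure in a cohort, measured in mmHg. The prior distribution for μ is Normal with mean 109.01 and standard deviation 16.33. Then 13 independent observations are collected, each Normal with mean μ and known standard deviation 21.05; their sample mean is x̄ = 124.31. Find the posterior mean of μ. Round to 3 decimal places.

Posterior mean ≈ 122.576

Prior precision 1/τ₀² = 1/16.33² = 0.00374997; data precision n/σ² = 13/21.05² = 0.0293386.
Posterior precision = 0.00374997 + 0.0293386 = 0.0330886.
Posterior mean = (0.00374997·109.01 + 0.0293386·124.31) / 0.0330886 = 122.576.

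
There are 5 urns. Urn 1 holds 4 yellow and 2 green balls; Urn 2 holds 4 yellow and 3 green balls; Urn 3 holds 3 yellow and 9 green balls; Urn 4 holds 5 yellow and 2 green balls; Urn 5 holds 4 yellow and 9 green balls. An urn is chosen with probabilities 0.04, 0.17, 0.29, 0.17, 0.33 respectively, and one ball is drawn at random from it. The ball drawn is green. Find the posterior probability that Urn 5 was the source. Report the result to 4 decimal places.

Tabulate prior·likelihood by source: [1] prior 0.04, lik 0.3333, product 0.01333; [2] prior 0.17, lik 0.4286, product 0.07286; [3] prior 0.29, lik 0.75, product 0.2175; [4] prior 0.17, lik 0.2857, product 0.04857; [5] prior 0.33, lik 0.6923, product 0.2285.
Normalizing constant = 0.58072; the posterior for Urn 5 is its product over the sum, 0.2285/0.58072 = 0.3934.

Posterior probability ≈ 0.3934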